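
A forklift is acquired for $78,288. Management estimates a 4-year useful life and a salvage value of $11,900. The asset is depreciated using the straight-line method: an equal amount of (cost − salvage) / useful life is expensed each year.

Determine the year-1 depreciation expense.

$16,597

Depreciable base = $78,288 − $11,900 = $66,388.
Annual expense = $66,388 / 4 = $16,597.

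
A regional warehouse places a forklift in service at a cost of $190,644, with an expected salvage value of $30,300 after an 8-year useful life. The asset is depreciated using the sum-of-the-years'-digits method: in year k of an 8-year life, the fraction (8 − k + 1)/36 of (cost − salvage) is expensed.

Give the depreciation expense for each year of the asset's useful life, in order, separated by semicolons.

$35,632; $31,178; $26,724; $22,270; $17,816; $13,362; $8,908; $4,454

Depreciable base = $190,644 − $30,300 = $160,344.
Sum of the years' digits = 8+7+6+5+4+3+2+1 = 36.
Year 1: $160,344 × 8/36 = $35,632. Book value $155,012.
Year 2: $160,344 × 7/36 = $31,178. Book value $123,834.
Year 3: $160,344 × 6/36 = $26,724. Book value $97,110.
Year 4: $160,344 × 5/36 = $22,270. Book value $74,840.
Year 5: $160,344 × 4/36 = $17,816. Book value $57,024.
Year 6: $160,344 × 3/36 = $13,362. Book value $43,662.
Year 7: $160,344 × 2/36 = $8,908. Book value $34,754.
Year 8: $160,344 × 1/36 = $4,454. Book value $30,300.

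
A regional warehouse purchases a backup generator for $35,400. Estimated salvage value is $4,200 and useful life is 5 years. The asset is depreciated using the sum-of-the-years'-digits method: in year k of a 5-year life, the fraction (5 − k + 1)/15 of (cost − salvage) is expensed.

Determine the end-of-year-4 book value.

Depreciable base = $35,400 − $4,200 = $31,200.
Sum of the years' digits = 5+4+3+2+1 = 15.
Year 1: $31,200 × 5/15 = $10,400. Book value $25,000.
Year 2: $31,200 × 4/15 = $8,320. Book value $16,680.
Year 3: $31,200 × 3/15 = $6,240. Book value $10,440.
Year 4: $31,200 × 2/15 = $4,160. Book value $6,280.

$6,280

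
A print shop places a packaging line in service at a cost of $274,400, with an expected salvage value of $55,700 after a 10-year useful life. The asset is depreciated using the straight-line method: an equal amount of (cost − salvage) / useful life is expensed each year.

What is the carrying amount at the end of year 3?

$208,790

Depreciable base = $274,400 − $55,700 = $218,700.
Annual expense = $218,700 / 10 = $21,870.
End of year 1: book value $252,530.
End of year 2: book value $230,660.
End of year 3: book value $208,790.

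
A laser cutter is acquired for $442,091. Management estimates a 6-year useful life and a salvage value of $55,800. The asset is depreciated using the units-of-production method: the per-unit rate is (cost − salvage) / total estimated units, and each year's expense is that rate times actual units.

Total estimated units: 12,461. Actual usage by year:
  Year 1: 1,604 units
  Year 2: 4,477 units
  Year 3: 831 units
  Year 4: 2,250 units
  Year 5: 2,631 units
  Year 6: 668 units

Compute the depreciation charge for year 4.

$69,750

Depreciable base = $442,091 − $55,800 = $386,291.
Rate = $386,291 / 12,461 units = $31 per unit.
Year 1: 1,604 × $31 = $49,724. Book value $392,367.
Year 2: 4,477 × $31 = $138,787. Book value $253,580.
Year 3: 831 × $31 = $25,761. Book value $227,819.
Year 4: 2,250 × $31 = $69,750. Book value $158,069.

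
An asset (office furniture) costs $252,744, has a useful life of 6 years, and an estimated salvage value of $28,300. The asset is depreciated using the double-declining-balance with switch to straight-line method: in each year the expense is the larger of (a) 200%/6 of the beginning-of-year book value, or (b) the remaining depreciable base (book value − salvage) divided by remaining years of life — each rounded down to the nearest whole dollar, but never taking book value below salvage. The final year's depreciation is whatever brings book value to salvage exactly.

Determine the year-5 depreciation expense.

$16,642

Depreciable base = $252,744 − $28,300 = $224,444.
Year 1: DB = ⌊$252,744 × 200%/6⌋ = $84,248; SL = ⌊$224,444/6⌋ = $37,407 → take DB $84,248. Book value $168,496.
Year 2: DB = ⌊$168,496 × 200%/6⌋ = $56,165; SL = ⌊$140,196/5⌋ = $28,039 → take DB $56,165. Book value $112,331.
Year 3: DB = ⌊$112,331 × 200%/6⌋ = $37,443; SL = ⌊$84,031/4⌋ = $21,007 → take DB $37,443. Book value $74,888.
Year 4: DB = ⌊$74,888 × 200%/6⌋ = $24,962; SL = ⌊$46,588/3⌋ = $15,529 → take DB $24,962. Book value $49,926.
Year 5: DB = ⌊$49,926 × 200%/6⌋ = $16,642; SL = ⌊$21,626/2⌋ = $10,813 → take DB $16,642. Book value $33,284.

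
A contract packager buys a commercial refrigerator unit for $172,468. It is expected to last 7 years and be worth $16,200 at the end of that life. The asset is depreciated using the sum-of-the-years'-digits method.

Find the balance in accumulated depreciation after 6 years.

$150,687

Depreciable base = $172,468 − $16,200 = $156,268.
Sum of the years' digits = 7+6+5+4+3+2+1 = 28.
Year 1: $156,268 × 7/28 = $39,067. Book value $133,401.
Year 2: $156,268 × 6/28 = $33,486. Book value $99,915.
Year 3: $156,268 × 5/28 = $27,905. Book value $72,010.
Year 4: $156,268 × 4/28 = $22,324. Book value $49,686.
Year 5: $156,268 × 3/28 = $16,743. Book value $32,943.
Year 6: $156,268 × 2/28 = $11,162. Book value $21,781.
Accumulated through year 6 = $172,468 − $21,781 = $150,687.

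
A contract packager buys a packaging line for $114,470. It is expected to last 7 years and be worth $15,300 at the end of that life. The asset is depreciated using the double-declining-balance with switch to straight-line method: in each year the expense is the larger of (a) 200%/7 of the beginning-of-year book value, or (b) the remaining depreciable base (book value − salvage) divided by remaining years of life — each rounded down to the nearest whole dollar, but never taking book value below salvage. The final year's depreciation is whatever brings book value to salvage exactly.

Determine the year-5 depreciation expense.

Depreciable base = $114,470 − $15,300 = $99,170.
Year 1: DB = ⌊$114,470 × 200%/7⌋ = $32,705; SL = ⌊$99,170/7⌋ = $14,167 → take DB $32,705. Book value $81,765.
Year 2: DB = ⌊$81,765 × 200%/7⌋ = $23,361; SL = ⌊$66,465/6⌋ = $11,077 → take DB $23,361. Book value $58,404.
Year 3: DB = ⌊$58,404 × 200%/7⌋ = $16,686; SL = ⌊$43,104/5⌋ = $8,620 → take DB $16,686. Book value $41,718.
Year 4: DB = ⌊$41,718 × 200%/7⌋ = $11,919; SL = ⌊$26,418/4⌋ = $6,604 → take DB $11,919. Book value $29,799.
Year 5: DB = ⌊$29,799 × 200%/7⌋ = $8,514; SL = ⌊$14,499/3⌋ = $4,833 → take DB $8,514. Book value $21,285.

$8,514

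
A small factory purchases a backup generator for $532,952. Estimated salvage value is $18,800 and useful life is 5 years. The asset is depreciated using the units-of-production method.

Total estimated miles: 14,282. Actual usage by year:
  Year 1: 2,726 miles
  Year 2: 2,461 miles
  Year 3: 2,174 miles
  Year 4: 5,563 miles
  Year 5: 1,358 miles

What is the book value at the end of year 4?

$67,688

Depreciable base = $532,952 − $18,800 = $514,152.
Rate = $514,152 / 14,282 miles = $36 per mile.
Year 1: 2,726 × $36 = $98,136. Book value $434,816.
Year 2: 2,461 × $36 = $88,596. Book value $346,220.
Year 3: 2,174 × $36 = $78,264. Book value $267,956.
Year 4: 5,563 × $36 = $200,268. Book value $67,688.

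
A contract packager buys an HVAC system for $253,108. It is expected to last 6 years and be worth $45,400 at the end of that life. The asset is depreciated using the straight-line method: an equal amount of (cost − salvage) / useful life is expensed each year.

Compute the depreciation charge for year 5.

$34,618

Depreciable base = $253,108 − $45,400 = $207,708.
Annual expense = $207,708 / 6 = $34,618.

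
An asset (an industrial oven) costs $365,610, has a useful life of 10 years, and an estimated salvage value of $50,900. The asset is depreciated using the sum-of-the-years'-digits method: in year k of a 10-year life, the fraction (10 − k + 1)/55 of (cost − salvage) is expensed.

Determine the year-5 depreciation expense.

$34,332

Depreciable base = $365,610 − $50,900 = $314,710.
Sum of the years' digits = 10+9+8+7+6+5+4+3+2+1 = 55.
Year 1: $314,710 × 10/55 = $57,220. Book value $308,390.
Year 2: $314,710 × 9/55 = $51,498. Book value $256,892.
Year 3: $314,710 × 8/55 = $45,776. Book value $211,116.
Year 4: $314,710 × 7/55 = $40,054. Book value $171,062.
Year 5: $314,710 × 6/55 = $34,332. Book value $136,730.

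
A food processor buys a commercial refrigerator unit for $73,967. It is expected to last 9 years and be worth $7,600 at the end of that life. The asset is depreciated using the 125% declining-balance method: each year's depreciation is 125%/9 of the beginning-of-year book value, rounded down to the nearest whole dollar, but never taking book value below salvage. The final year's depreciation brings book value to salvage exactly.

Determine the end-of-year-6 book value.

$30,160

Depreciable base = $73,967 − $7,600 = $66,367.
Year 1: ⌊$73,967 × 125%/9⌋ = $10,273. Book value $63,694.
Year 2: ⌊$63,694 × 125%/9⌋ = $8,846. Book value $54,848.
Year 3: ⌊$54,848 × 125%/9⌋ = $7,617. Book value $47,231.
Year 4: ⌊$47,231 × 125%/9⌋ = $6,559. Book value $40,672.
Year 5: ⌊$40,672 × 125%/9⌋ = $5,648. Book value $35,024.
Year 6: ⌊$35,024 × 125%/9⌋ = $4,864. Book value $30,160.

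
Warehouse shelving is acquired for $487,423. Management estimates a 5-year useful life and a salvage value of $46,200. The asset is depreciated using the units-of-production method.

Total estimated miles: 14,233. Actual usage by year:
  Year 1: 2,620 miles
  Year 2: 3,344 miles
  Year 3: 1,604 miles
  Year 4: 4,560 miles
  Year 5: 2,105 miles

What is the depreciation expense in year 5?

$65,255

Depreciable base = $487,423 − $46,200 = $441,223.
Rate = $441,223 / 14,233 miles = $31 per mile.
Year 1: 2,620 × $31 = $81,220. Book value $406,203.
Year 2: 3,344 × $31 = $103,664. Book value $302,539.
Year 3: 1,604 × $31 = $49,724. Book value $252,815.
Year 4: 4,560 × $31 = $141,360. Book value $111,455.
Year 5: 2,105 × $31 = $65,255. Book value $46,200.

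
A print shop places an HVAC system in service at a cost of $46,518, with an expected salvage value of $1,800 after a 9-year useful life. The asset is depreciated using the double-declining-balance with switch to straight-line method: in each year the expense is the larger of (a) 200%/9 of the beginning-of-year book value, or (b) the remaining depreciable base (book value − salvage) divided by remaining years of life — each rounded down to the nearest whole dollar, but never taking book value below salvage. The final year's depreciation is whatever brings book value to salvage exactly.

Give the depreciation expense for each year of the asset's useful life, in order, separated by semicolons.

Depreciable base = $46,518 − $1,800 = $44,718.
Year 1: DB = ⌊$46,518 × 200%/9⌋ = $10,337; SL = ⌊$44,718/9⌋ = $4,968 → take DB $10,337. Book value $36,181.
Year 2: DB = ⌊$36,181 × 200%/9⌋ = $8,040; SL = ⌊$34,381/8⌋ = $4,297 → take DB $8,040. Book value $28,141.
Year 3: DB = ⌊$28,141 × 200%/9⌋ = $6,253; SL = ⌊$26,341/7⌋ = $3,763 → take DB $6,253. Book value $21,888.
Year 4: DB = ⌊$21,888 × 200%/9⌋ = $4,864; SL = ⌊$20,088/6⌋ = $3,348 → take DB $4,864. Book value $17,024.
Year 5: DB = ⌊$17,024 × 200%/9⌋ = $3,783; SL = ⌊$15,224/5⌋ = $3,044 → take DB $3,783. Book value $13,241.
Year 6: DB = ⌊$13,241 × 200%/9⌋ = $2,942; SL = ⌊$11,441/4⌋ = $2,860 → take DB $2,942. Book value $10,299.
Year 7: DB = ⌊$10,299 × 200%/9⌋ = $2,288; SL = ⌊$8,499/3⌋ = $2,833 → take SL $2,833. Book value $7,466.
Year 8: DB = ⌊$7,466 × 200%/9⌋ = $1,659; SL = ⌊$5,666/2⌋ = $2,833 → take SL $2,833. Book value $4,633.
Year 9 (final): $4,633 − $1,800 = $2,833. Book value $1,800.

$10,337; $8,040; $6,253; $4,864; $3,783; $2,942; $2,833; $2,833; $2,833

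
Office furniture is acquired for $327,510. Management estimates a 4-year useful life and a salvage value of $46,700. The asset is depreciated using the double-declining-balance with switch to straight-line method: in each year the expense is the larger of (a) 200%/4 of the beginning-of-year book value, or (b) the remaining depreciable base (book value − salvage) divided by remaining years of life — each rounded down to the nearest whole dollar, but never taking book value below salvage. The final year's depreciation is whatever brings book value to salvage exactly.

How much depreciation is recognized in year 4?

$0

Depreciable base = $327,510 − $46,700 = $280,810.
Year 1: DB = ⌊$327,510 × 200%/4⌋ = $163,755; SL = ⌊$280,810/4⌋ = $70,202 → take DB $163,755. Book value $163,755.
Year 2: DB = ⌊$163,755 × 200%/4⌋ = $81,877; SL = ⌊$117,055/3⌋ = $39,018 → take DB $81,877. Book value $81,878.
Year 3: DB = ⌊$81,878 × 200%/4⌋ = $40,939; SL = ⌊$35,178/2⌋ = $17,589 → take DB $40,939, capped at $35,178. Book value $46,700.
Year 4 (final): $46,700 − $46,700 = $0. Book value $46,700.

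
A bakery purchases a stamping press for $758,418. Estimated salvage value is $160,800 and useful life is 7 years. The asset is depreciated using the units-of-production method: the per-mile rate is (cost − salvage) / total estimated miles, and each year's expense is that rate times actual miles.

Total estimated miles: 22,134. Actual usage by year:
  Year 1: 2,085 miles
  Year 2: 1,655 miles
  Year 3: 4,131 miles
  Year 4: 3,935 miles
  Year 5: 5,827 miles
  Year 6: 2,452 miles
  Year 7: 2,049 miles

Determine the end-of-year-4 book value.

Depreciable base = $758,418 − $160,800 = $597,618.
Rate = $597,618 / 22,134 miles = $27 per mile.
Year 1: 2,085 × $27 = $56,295. Book value $702,123.
Year 2: 1,655 × $27 = $44,685. Book value $657,438.
Year 3: 4,131 × $27 = $111,537. Book value $545,901.
Year 4: 3,935 × $27 = $106,245. Book value $439,656.

$439,656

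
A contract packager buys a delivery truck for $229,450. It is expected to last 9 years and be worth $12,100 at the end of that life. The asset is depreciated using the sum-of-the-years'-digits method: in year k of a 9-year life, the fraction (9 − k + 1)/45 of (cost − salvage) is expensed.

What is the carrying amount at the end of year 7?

Depreciable base = $229,450 − $12,100 = $217,350.
Sum of the years' digits = 9+8+7+6+5+4+3+2+1 = 45.
Year 1: $217,350 × 9/45 = $43,470. Book value $185,980.
Year 2: $217,350 × 8/45 = $38,640. Book value $147,340.
Year 3: $217,350 × 7/45 = $33,810. Book value $113,530.
Year 4: $217,350 × 6/45 = $28,980. Book value $84,550.
Year 5: $217,350 × 5/45 = $24,150. Book value $60,400.
Year 6: $217,350 × 4/45 = $19,320. Book value $41,080.
Year 7: $217,350 × 3/45 = $14,490. Book value $26,590.

$26,590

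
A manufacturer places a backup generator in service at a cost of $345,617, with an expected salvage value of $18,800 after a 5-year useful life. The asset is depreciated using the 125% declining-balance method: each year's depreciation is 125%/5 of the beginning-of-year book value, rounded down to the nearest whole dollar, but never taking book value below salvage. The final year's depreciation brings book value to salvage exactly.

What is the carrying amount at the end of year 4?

$109,356

Depreciable base = $345,617 − $18,800 = $326,817.
Year 1: ⌊$345,617 × 125%/5⌋ = $86,404. Book value $259,213.
Year 2: ⌊$259,213 × 125%/5⌋ = $64,803. Book value $194,410.
Year 3: ⌊$194,410 × 125%/5⌋ = $48,602. Book value $145,808.
Year 4: ⌊$145,808 × 125%/5⌋ = $36,452. Book value $109,356.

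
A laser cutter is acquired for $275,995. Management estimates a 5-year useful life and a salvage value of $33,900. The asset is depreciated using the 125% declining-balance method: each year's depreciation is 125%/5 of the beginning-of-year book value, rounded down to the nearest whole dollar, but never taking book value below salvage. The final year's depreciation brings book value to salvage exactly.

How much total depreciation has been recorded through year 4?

Depreciable base = $275,995 − $33,900 = $242,095.
Year 1: ⌊$275,995 × 125%/5⌋ = $68,998. Book value $206,997.
Year 2: ⌊$206,997 × 125%/5⌋ = $51,749. Book value $155,248.
Year 3: ⌊$155,248 × 125%/5⌋ = $38,812. Book value $116,436.
Year 4: ⌊$116,436 × 125%/5⌋ = $29,109. Book value $87,327.
Accumulated through year 4 = $275,995 − $87,327 = $188,668.

$188,668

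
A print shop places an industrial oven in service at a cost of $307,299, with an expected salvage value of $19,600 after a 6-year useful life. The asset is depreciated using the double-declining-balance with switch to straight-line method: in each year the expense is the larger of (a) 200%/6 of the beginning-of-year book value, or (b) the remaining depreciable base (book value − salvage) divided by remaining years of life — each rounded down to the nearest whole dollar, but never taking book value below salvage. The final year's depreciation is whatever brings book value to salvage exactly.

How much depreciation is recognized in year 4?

Depreciable base = $307,299 − $19,600 = $287,699.
Year 1: DB = ⌊$307,299 × 200%/6⌋ = $102,433; SL = ⌊$287,699/6⌋ = $47,949 → take DB $102,433. Book value $204,866.
Year 2: DB = ⌊$204,866 × 200%/6⌋ = $68,288; SL = ⌊$185,266/5⌋ = $37,053 → take DB $68,288. Book value $136,578.
Year 3: DB = ⌊$136,578 × 200%/6⌋ = $45,526; SL = ⌊$116,978/4⌋ = $29,244 → take DB $45,526. Book value $91,052.
Year 4: DB = ⌊$91,052 × 200%/6⌋ = $30,350; SL = ⌊$71,452/3⌋ = $23,817 → take DB $30,350. Book value $60,702.

$30,350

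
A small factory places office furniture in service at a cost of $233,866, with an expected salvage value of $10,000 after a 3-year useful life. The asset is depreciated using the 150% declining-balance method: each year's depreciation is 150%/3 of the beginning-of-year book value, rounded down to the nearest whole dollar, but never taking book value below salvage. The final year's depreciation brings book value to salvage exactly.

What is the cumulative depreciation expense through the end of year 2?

Depreciable base = $233,866 − $10,000 = $223,866.
Year 1: ⌊$233,866 × 150%/3⌋ = $116,933. Book value $116,933.
Year 2: ⌊$116,933 × 150%/3⌋ = $58,466. Book value $58,467.
Accumulated through year 2 = $233,866 − $58,467 = $175,399.

$175,399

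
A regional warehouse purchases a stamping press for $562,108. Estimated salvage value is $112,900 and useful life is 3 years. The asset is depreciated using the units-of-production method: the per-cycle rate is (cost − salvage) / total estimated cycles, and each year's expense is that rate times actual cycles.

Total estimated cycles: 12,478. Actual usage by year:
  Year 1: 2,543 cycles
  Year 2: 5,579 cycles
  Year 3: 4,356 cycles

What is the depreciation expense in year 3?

Depreciable base = $562,108 − $112,900 = $449,208.
Rate = $449,208 / 12,478 cycles = $36 per cycle.
Year 1: 2,543 × $36 = $91,548. Book value $470,560.
Year 2: 5,579 × $36 = $200,844. Book value $269,716.
Year 3: 4,356 × $36 = $156,816. Book value $112,900.

$156,816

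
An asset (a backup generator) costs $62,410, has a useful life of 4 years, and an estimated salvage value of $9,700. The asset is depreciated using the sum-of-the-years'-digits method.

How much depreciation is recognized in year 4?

Depreciable base = $62,410 − $9,700 = $52,710.
Sum of the years' digits = 4+3+2+1 = 10.
Year 1: $52,710 × 4/10 = $21,084. Book value $41,326.
Year 2: $52,710 × 3/10 = $15,813. Book value $25,513.
Year 3: $52,710 × 2/10 = $10,542. Book value $14,971.
Year 4: $52,710 × 1/10 = $5,271. Book value $9,700.

$5,271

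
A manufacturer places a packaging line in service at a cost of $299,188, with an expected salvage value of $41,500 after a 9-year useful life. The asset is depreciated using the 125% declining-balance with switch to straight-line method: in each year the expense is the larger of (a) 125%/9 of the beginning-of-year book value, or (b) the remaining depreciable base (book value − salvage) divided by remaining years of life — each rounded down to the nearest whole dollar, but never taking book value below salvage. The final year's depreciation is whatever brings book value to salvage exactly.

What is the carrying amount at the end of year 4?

$164,508

Depreciable base = $299,188 − $41,500 = $257,688.
Year 1: DB = ⌊$299,188 × 125%/9⌋ = $41,553; SL = ⌊$257,688/9⌋ = $28,632 → take DB $41,553. Book value $257,635.
Year 2: DB = ⌊$257,635 × 125%/9⌋ = $35,782; SL = ⌊$216,135/8⌋ = $27,016 → take DB $35,782. Book value $221,853.
Year 3: DB = ⌊$221,853 × 125%/9⌋ = $30,812; SL = ⌊$180,353/7⌋ = $25,764 → take DB $30,812. Book value $191,041.
Year 4: DB = ⌊$191,041 × 125%/9⌋ = $26,533; SL = ⌊$149,541/6⌋ = $24,923 → take DB $26,533. Book value $164,508.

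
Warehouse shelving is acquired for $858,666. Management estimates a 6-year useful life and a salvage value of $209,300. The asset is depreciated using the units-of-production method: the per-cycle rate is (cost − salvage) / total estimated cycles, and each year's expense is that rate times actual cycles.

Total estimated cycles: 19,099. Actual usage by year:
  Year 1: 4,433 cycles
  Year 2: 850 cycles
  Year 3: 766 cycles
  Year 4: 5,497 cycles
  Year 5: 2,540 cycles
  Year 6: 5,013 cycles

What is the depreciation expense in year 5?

Depreciable base = $858,666 − $209,300 = $649,366.
Rate = $649,366 / 19,099 cycles = $34 per cycle.
Year 1: 4,433 × $34 = $150,722. Book value $707,944.
Year 2: 850 × $34 = $28,900. Book value $679,044.
Year 3: 766 × $34 = $26,044. Book value $653,000.
Year 4: 5,497 × $34 = $186,898. Book value $466,102.
Year 5: 2,540 × $34 = $86,360. Book value $379,742.

$86,360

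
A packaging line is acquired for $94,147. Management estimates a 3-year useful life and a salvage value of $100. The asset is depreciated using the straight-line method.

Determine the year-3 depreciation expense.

Depreciable base = $94,147 − $100 = $94,047.
Annual expense = $94,047 / 3 = $31,349.

$31,349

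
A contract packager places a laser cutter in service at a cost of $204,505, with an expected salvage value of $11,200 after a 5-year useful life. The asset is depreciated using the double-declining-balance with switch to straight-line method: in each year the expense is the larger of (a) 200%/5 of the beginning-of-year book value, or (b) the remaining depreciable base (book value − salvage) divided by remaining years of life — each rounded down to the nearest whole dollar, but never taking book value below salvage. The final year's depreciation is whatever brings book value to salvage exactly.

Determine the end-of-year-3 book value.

Depreciable base = $204,505 − $11,200 = $193,305.
Year 1: DB = ⌊$204,505 × 200%/5⌋ = $81,802; SL = ⌊$193,305/5⌋ = $38,661 → take DB $81,802. Book value $122,703.
Year 2: DB = ⌊$122,703 × 200%/5⌋ = $49,081; SL = ⌊$111,503/4⌋ = $27,875 → take DB $49,081. Book value $73,622.
Year 3: DB = ⌊$73,622 × 200%/5⌋ = $29,448; SL = ⌊$62,422/3⌋ = $20,807 → take DB $29,448. Book value $44,174.

$44,174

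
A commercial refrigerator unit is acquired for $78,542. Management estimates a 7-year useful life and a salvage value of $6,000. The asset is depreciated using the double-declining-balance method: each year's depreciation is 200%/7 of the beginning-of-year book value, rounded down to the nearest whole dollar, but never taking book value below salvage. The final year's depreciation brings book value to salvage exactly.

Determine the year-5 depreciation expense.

Depreciable base = $78,542 − $6,000 = $72,542.
Year 1: ⌊$78,542 × 200%/7⌋ = $22,440. Book value $56,102.
Year 2: ⌊$56,102 × 200%/7⌋ = $16,029. Book value $40,073.
Year 3: ⌊$40,073 × 200%/7⌋ = $11,449. Book value $28,624.
Year 4: ⌊$28,624 × 200%/7⌋ = $8,178. Book value $20,446.
Year 5: ⌊$20,446 × 200%/7⌋ = $5,841. Book value $14,605.

$5,841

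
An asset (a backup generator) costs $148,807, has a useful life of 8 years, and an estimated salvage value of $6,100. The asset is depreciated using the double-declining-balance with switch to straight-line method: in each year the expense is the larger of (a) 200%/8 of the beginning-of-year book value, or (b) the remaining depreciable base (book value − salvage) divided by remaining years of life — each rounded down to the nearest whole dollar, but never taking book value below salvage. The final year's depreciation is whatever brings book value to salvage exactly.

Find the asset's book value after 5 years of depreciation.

Depreciable base = $148,807 − $6,100 = $142,707.
Year 1: DB = ⌊$148,807 × 200%/8⌋ = $37,201; SL = ⌊$142,707/8⌋ = $17,838 → take DB $37,201. Book value $111,606.
Year 2: DB = ⌊$111,606 × 200%/8⌋ = $27,901; SL = ⌊$105,506/7⌋ = $15,072 → take DB $27,901. Book value $83,705.
Year 3: DB = ⌊$83,705 × 200%/8⌋ = $20,926; SL = ⌊$77,605/6⌋ = $12,934 → take DB $20,926. Book value $62,779.
Year 4: DB = ⌊$62,779 × 200%/8⌋ = $15,694; SL = ⌊$56,679/5⌋ = $11,335 → take DB $15,694. Book value $47,085.
Year 5: DB = ⌊$47,085 × 200%/8⌋ = $11,771; SL = ⌊$40,985/4⌋ = $10,246 → take DB $11,771. Book value $35,314.

$35,314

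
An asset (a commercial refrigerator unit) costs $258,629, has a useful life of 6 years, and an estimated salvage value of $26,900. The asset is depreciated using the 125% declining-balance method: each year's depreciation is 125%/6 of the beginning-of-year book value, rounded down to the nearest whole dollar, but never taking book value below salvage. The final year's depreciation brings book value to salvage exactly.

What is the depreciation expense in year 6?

$53,526

Depreciable base = $258,629 − $26,900 = $231,729.
Year 1: ⌊$258,629 × 125%/6⌋ = $53,881. Book value $204,748.
Year 2: ⌊$204,748 × 125%/6⌋ = $42,655. Book value $162,093.
Year 3: ⌊$162,093 × 125%/6⌋ = $33,769. Book value $128,324.
Year 4: ⌊$128,324 × 125%/6⌋ = $26,734. Book value $101,590.
Year 5: ⌊$101,590 × 125%/6⌋ = $21,164. Book value $80,426.
Year 6 (final): $80,426 − $26,900 = $53,526. Book value $26,900.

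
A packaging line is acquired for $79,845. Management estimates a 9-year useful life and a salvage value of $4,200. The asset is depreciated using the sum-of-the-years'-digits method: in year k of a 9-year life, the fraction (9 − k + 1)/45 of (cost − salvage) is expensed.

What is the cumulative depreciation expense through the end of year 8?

$73,964

Depreciable base = $79,845 − $4,200 = $75,645.
Sum of the years' digits = 9+8+7+6+5+4+3+2+1 = 45.
Year 1: $75,645 × 9/45 = $15,129. Book value $64,716.
Year 2: $75,645 × 8/45 = $13,448. Book value $51,268.
Year 3: $75,645 × 7/45 = $11,767. Book value $39,501.
Year 4: $75,645 × 6/45 = $10,086. Book value $29,415.
Year 5: $75,645 × 5/45 = $8,405. Book value $21,010.
Year 6: $75,645 × 4/45 = $6,724. Book value $14,286.
Year 7: $75,645 × 3/45 = $5,043. Book value $9,243.
Year 8: $75,645 × 2/45 = $3,362. Book value $5,881.
Accumulated through year 8 = $79,845 − $5,881 = $73,964.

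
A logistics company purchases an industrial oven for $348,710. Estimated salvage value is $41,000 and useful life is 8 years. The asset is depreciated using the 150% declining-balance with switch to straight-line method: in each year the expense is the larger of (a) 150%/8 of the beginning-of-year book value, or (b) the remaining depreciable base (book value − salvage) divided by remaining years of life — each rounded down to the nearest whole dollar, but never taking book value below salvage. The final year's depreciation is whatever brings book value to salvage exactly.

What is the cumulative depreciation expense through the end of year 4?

$196,739

Depreciable base = $348,710 − $41,000 = $307,710.
Year 1: DB = ⌊$348,710 × 150%/8⌋ = $65,383; SL = ⌊$307,710/8⌋ = $38,463 → take DB $65,383. Book value $283,327.
Year 2: DB = ⌊$283,327 × 150%/8⌋ = $53,123; SL = ⌊$242,327/7⌋ = $34,618 → take DB $53,123. Book value $230,204.
Year 3: DB = ⌊$230,204 × 150%/8⌋ = $43,163; SL = ⌊$189,204/6⌋ = $31,534 → take DB $43,163. Book value $187,041.
Year 4: DB = ⌊$187,041 × 150%/8⌋ = $35,070; SL = ⌊$146,041/5⌋ = $29,208 → take DB $35,070. Book value $151,971.
Accumulated through year 4 = $348,710 − $151,971 = $196,739.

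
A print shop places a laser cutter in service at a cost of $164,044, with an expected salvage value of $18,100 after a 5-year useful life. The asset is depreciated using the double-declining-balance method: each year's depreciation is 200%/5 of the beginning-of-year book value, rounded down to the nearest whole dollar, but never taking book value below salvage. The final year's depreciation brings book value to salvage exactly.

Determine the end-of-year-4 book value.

Depreciable base = $164,044 − $18,100 = $145,944.
Year 1: ⌊$164,044 × 200%/5⌋ = $65,617. Book value $98,427.
Year 2: ⌊$98,427 × 200%/5⌋ = $39,370. Book value $59,057.
Year 3: ⌊$59,057 × 200%/5⌋ = $23,622. Book value $35,435.
Year 4: ⌊$35,435 × 200%/5⌋ = $14,174. Book value $21,261.

$21,261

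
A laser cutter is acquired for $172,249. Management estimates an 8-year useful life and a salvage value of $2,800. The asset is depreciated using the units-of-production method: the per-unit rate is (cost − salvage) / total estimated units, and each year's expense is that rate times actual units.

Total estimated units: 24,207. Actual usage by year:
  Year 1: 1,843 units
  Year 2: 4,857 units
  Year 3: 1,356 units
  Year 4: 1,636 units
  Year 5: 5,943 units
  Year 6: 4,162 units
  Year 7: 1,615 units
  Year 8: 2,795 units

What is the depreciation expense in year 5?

Depreciable base = $172,249 − $2,800 = $169,449.
Rate = $169,449 / 24,207 units = $7 per unit.
Year 1: 1,843 × $7 = $12,901. Book value $159,348.
Year 2: 4,857 × $7 = $33,999. Book value $125,349.
Year 3: 1,356 × $7 = $9,492. Book value $115,857.
Year 4: 1,636 × $7 = $11,452. Book value $104,405.
Year 5: 5,943 × $7 = $41,601. Book value $62,804.

$41,601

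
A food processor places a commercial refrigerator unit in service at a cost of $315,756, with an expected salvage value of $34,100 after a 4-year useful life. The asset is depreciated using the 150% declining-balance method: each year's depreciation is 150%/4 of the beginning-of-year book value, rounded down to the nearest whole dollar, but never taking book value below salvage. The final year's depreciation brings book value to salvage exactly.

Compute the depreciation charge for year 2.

$74,005

Depreciable base = $315,756 − $34,100 = $281,656.
Year 1: ⌊$315,756 × 150%/4⌋ = $118,408. Book value $197,348.
Year 2: ⌊$197,348 × 150%/4⌋ = $74,005. Book value $123,343.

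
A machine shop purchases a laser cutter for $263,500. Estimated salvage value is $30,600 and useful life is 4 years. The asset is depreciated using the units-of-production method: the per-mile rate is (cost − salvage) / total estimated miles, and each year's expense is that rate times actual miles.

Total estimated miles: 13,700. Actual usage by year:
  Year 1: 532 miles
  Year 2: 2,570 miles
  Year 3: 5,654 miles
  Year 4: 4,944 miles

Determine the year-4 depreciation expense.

Depreciable base = $263,500 − $30,600 = $232,900.
Rate = $232,900 / 13,700 miles = $17 per mile.
Year 1: 532 × $17 = $9,044. Book value $254,456.
Year 2: 2,570 × $17 = $43,690. Book value $210,766.
Year 3: 5,654 × $17 = $96,118. Book value $114,648.
Year 4: 4,944 × $17 = $84,048. Book value $30,600.

$84,048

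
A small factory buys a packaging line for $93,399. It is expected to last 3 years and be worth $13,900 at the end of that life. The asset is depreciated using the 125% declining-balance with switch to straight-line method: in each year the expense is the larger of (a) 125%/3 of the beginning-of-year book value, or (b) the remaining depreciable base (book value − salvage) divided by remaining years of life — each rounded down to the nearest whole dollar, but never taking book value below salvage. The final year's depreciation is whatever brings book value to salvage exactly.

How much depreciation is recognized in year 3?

Depreciable base = $93,399 − $13,900 = $79,499.
Year 1: DB = ⌊$93,399 × 125%/3⌋ = $38,916; SL = ⌊$79,499/3⌋ = $26,499 → take DB $38,916. Book value $54,483.
Year 2: DB = ⌊$54,483 × 125%/3⌋ = $22,701; SL = ⌊$40,583/2⌋ = $20,291 → take DB $22,701. Book value $31,782.
Year 3 (final): $31,782 − $13,900 = $17,882. Book value $13,900.

$17,882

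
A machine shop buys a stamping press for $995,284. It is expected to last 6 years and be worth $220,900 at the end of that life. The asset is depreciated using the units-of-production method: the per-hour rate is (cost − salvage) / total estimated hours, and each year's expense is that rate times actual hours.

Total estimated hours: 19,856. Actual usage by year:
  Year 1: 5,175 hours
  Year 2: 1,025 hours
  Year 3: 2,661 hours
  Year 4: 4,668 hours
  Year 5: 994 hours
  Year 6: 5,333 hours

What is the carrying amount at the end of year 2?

Depreciable base = $995,284 − $220,900 = $774,384.
Rate = $774,384 / 19,856 hours = $39 per hour.
Year 1: 5,175 × $39 = $201,825. Book value $793,459.
Year 2: 1,025 × $39 = $39,975. Book value $753,484.

$753,484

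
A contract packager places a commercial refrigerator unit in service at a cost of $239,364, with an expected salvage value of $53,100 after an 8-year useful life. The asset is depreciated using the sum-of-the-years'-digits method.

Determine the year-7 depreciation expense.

Depreciable base = $239,364 − $53,100 = $186,264.
Sum of the years' digits = 8+7+6+5+4+3+2+1 = 36.
Year 1: $186,264 × 8/36 = $41,392. Book value $197,972.
Year 2: $186,264 × 7/36 = $36,218. Book value $161,754.
Year 3: $186,264 × 6/36 = $31,044. Book value $130,710.
Year 4: $186,264 × 5/36 = $25,870. Book value $104,840.
Year 5: $186,264 × 4/36 = $20,696. Book value $84,144.
Year 6: $186,264 × 3/36 = $15,522. Book value $68,622.
Year 7: $186,264 × 2/36 = $10,348. Book value $58,274.

$10,348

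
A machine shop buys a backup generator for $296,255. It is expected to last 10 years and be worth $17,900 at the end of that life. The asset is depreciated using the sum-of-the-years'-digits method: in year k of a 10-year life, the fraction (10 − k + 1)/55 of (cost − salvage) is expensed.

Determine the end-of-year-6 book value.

Depreciable base = $296,255 − $17,900 = $278,355.
Sum of the years' digits = 10+9+8+7+6+5+4+3+2+1 = 55.
Year 1: $278,355 × 10/55 = $50,610. Book value $245,645.
Year 2: $278,355 × 9/55 = $45,549. Book value $200,096.
Year 3: $278,355 × 8/55 = $40,488. Book value $159,608.
Year 4: $278,355 × 7/55 = $35,427. Book value $124,181.
Year 5: $278,355 × 6/55 = $30,366. Book value $93,815.
Year 6: $278,355 × 5/55 = $25,305. Book value $68,510.

$68,510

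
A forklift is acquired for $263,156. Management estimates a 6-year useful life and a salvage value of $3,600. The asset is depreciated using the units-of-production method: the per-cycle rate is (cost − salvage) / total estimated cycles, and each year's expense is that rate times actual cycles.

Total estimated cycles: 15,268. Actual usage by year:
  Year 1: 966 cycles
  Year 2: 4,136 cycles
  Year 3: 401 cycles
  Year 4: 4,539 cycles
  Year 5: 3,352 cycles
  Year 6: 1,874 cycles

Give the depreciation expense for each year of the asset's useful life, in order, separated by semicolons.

$16,422; $70,312; $6,817; $77,163; $56,984; $31,858

Depreciable base = $263,156 − $3,600 = $259,556.
Rate = $259,556 / 15,268 cycles = $17 per cycle.
Year 1: 966 × $17 = $16,422. Book value $246,734.
Year 2: 4,136 × $17 = $70,312. Book value $176,422.
Year 3: 401 × $17 = $6,817. Book value $169,605.
Year 4: 4,539 × $17 = $77,163. Book value $92,442.
Year 5: 3,352 × $17 = $56,984. Book value $35,458.
Year 6: 1,874 × $17 = $31,858. Book value $3,600.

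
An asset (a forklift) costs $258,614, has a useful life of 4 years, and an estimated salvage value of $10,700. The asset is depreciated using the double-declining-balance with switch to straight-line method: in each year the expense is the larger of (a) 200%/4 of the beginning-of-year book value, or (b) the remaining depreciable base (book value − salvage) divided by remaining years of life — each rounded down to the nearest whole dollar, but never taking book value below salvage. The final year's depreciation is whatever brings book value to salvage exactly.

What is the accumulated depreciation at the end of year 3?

Depreciable base = $258,614 − $10,700 = $247,914.
Year 1: DB = ⌊$258,614 × 200%/4⌋ = $129,307; SL = ⌊$247,914/4⌋ = $61,978 → take DB $129,307. Book value $129,307.
Year 2: DB = ⌊$129,307 × 200%/4⌋ = $64,653; SL = ⌊$118,607/3⌋ = $39,535 → take DB $64,653. Book value $64,654.
Year 3: DB = ⌊$64,654 × 200%/4⌋ = $32,327; SL = ⌊$53,954/2⌋ = $26,977 → take DB $32,327. Book value $32,327.
Accumulated through year 3 = $258,614 − $32,327 = $226,287.

$226,287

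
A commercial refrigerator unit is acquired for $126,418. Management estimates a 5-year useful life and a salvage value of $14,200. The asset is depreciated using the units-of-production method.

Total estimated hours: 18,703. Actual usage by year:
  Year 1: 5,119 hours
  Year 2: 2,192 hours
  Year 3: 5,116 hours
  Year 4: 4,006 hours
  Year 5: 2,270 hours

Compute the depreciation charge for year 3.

$30,696

Depreciable base = $126,418 − $14,200 = $112,218.
Rate = $112,218 / 18,703 hours = $6 per hour.
Year 1: 5,119 × $6 = $30,714. Book value $95,704.
Year 2: 2,192 × $6 = $13,152. Book value $82,552.
Year 3: 5,116 × $6 = $30,696. Book value $51,856.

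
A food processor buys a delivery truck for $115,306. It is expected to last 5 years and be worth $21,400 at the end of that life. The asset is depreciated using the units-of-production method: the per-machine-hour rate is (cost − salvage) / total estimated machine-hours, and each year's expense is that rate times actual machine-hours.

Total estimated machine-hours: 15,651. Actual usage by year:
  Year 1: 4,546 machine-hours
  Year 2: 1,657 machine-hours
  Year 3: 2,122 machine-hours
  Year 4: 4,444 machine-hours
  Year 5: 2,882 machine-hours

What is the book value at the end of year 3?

$65,356

Depreciable base = $115,306 − $21,400 = $93,906.
Rate = $93,906 / 15,651 machine-hours = $6 per machine-hour.
Year 1: 4,546 × $6 = $27,276. Book value $88,030.
Year 2: 1,657 × $6 = $9,942. Book value $78,088.
Year 3: 2,122 × $6 = $12,732. Book value $65,356.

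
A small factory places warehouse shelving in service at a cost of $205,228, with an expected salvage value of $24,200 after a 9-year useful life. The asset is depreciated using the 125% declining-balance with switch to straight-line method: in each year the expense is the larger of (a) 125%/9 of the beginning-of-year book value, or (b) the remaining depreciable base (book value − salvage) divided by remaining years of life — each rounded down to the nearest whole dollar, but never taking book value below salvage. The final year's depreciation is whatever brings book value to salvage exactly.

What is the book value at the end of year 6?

$77,387

Depreciable base = $205,228 − $24,200 = $181,028.
Year 1: DB = ⌊$205,228 × 125%/9⌋ = $28,503; SL = ⌊$181,028/9⌋ = $20,114 → take DB $28,503. Book value $176,725.
Year 2: DB = ⌊$176,725 × 125%/9⌋ = $24,545; SL = ⌊$152,525/8⌋ = $19,065 → take DB $24,545. Book value $152,180.
Year 3: DB = ⌊$152,180 × 125%/9⌋ = $21,136; SL = ⌊$127,980/7⌋ = $18,282 → take DB $21,136. Book value $131,044.
Year 4: DB = ⌊$131,044 × 125%/9⌋ = $18,200; SL = ⌊$106,844/6⌋ = $17,807 → take DB $18,200. Book value $112,844.
Year 5: DB = ⌊$112,844 × 125%/9⌋ = $15,672; SL = ⌊$88,644/5⌋ = $17,728 → take SL $17,728. Book value $95,116.
Year 6: DB = ⌊$95,116 × 125%/9⌋ = $13,210; SL = ⌊$70,916/4⌋ = $17,729 → take SL $17,729. Book value $77,387.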